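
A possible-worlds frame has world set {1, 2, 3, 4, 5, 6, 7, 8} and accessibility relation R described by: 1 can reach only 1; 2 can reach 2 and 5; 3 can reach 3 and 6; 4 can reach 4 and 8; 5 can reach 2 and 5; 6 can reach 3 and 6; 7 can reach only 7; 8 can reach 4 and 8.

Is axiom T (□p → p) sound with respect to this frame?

Yes

Axiom T corresponds to the accessibility relation being reflexive.
Reflexive: yes — every world is R-related to itself.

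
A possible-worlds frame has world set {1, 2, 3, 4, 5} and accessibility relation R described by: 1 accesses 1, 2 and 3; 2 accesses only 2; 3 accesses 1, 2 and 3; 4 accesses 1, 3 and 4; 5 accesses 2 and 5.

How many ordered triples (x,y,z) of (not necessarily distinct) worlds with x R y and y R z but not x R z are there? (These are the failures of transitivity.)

2

Enumerating: (4,1,2), (4,3,2).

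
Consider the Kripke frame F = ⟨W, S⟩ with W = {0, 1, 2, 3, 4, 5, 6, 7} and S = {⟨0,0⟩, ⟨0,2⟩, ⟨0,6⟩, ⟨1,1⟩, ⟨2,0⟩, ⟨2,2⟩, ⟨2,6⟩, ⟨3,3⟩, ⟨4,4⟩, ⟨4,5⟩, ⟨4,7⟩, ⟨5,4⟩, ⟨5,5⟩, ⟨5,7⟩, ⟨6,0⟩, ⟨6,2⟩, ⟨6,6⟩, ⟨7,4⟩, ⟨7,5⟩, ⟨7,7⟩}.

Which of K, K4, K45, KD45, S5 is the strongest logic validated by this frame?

Transitive (axiom 4): yes — every two-step S-path is closed by a direct edge.
Euclidean (axiom 5): yes — any two successors of a common world are S-related.
Serial (axiom D): yes — every world has a successor (e.g. 0 S 0).
Reflexive (axiom T): yes — every world is S-related to itself.
So F validates K, K4, K45, KD45, S5. The strongest is S5.

S5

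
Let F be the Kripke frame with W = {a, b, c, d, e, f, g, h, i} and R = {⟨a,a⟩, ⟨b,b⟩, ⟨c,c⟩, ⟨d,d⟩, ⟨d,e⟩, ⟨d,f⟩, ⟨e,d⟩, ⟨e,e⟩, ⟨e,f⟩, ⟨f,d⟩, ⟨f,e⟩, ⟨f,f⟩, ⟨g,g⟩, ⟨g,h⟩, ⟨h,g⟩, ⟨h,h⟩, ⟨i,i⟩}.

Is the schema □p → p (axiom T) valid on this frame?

By correspondence theory, T is valid on a frame iff R is reflexive.
Reflexive: yes — every world is R-related to itself.

Yes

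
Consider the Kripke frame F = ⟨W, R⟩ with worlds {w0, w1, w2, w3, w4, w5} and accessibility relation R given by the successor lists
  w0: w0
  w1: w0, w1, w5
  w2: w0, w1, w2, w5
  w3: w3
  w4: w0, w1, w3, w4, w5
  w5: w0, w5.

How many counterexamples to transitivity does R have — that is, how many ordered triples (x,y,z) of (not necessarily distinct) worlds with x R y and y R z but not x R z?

R is transitive; there are no such tuples.

0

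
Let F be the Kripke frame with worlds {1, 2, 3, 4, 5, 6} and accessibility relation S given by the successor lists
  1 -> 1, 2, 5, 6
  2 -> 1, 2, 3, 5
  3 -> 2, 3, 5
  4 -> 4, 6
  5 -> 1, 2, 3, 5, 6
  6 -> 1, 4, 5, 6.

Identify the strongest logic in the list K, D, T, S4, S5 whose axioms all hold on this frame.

Serial (axiom D): yes — every world has a successor (e.g. 1 S 1).
Reflexive (axiom T): yes — every world is S-related to itself.
Transitive (axiom 4): no — 1 S 2 and 2 S 3, but not 1 S 3.
Euclidean (axiom 5): no — 1 S 2 and 1 S 6, but not 2 S 6.
So F validates K, D, T; S4 would additionally require S to be transitive. The strongest is T.

T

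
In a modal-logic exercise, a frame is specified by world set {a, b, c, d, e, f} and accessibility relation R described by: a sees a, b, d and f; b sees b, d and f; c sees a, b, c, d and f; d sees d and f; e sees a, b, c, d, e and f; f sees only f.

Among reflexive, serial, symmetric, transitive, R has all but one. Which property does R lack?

Reflexive: yes — every world is R-related to itself.
Serial: yes — every world has a successor (e.g. a R a).
Symmetric: no — a R b but not b R a.
Transitive: yes — every two-step R-path is closed by a direct edge.
Only symmetric fails.

symmetric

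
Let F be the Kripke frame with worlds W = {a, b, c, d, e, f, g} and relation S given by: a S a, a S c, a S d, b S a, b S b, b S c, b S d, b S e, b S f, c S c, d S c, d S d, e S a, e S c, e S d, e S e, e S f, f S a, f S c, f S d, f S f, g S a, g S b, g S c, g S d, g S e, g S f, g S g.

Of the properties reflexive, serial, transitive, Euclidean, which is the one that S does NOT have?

Euclidean

Reflexive: yes — every world is S-related to itself.
Serial: yes — every world has a successor (e.g. a S a).
Transitive: yes — every two-step S-path is closed by a direct edge.
Euclidean: no — a S c and a S d, but not c S d.
Only Euclidean fails.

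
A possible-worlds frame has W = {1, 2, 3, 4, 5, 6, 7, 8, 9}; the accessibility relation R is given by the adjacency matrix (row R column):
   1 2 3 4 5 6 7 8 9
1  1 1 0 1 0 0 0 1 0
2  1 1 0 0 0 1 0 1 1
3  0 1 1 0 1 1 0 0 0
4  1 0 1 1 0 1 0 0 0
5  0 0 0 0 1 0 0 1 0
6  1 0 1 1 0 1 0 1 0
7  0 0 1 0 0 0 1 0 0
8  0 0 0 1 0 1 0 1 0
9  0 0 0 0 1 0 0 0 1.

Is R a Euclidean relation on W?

Euclidean: no — 1 R 2 and 1 R 4, but not 2 R 4.

No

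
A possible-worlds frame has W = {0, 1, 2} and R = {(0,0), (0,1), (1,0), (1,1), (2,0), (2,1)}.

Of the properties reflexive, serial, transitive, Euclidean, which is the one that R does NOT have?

reflexive

Reflexive: no — 2 is not related to itself.
Serial: yes — every world has a successor (e.g. 0 R 0).
Transitive: yes — every two-step R-path is closed by a direct edge.
Euclidean: yes — any two successors of a common world are R-related.
Only reflexive fails.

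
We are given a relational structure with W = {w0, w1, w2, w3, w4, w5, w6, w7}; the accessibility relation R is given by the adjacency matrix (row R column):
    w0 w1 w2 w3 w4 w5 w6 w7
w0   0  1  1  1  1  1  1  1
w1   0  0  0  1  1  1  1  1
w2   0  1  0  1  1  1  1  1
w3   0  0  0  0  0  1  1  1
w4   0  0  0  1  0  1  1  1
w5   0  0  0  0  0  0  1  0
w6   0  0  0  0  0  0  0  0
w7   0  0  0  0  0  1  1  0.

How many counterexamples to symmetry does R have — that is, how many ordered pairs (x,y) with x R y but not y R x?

28

Enumerating: (w0,w1), (w0,w2), (w0,w3), (w0,w4), (w0,w5), (w0,w6), (w0,w7), (w1,w3), (w1,w4), (w1,w5), (w1,w6), (w1,w7), … and 16 more.
Total: 28.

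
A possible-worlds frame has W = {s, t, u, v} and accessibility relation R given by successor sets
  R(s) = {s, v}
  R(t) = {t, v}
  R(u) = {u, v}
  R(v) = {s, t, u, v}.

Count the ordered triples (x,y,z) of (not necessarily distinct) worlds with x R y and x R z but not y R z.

6

Enumerating: (v,s,t), (v,s,u), (v,t,s), (v,t,u), (v,u,s), (v,u,t).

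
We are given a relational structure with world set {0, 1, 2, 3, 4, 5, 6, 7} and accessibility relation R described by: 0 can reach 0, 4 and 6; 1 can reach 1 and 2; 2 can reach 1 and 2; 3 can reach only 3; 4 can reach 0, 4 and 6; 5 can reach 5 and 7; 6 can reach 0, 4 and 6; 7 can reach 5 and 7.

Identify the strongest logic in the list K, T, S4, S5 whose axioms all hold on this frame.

Reflexive (axiom T): yes — every world is R-related to itself.
Transitive (axiom 4): yes — every two-step R-path is closed by a direct edge.
Euclidean (axiom 5): yes — any two successors of a common world are R-related.
So F validates K, T, S4, S5. The strongest is S5.

S5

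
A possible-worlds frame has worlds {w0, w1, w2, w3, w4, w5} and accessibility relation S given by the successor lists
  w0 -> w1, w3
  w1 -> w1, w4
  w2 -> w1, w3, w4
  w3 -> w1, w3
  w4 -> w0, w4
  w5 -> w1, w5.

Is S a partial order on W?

No

Reflexive: no — w0 is not related to itself.
Transitive: no — w0 S w1 and w1 S w4, but not w0 S w4.
Antisymmetric: yes — no distinct pair is related both ways.
So S is not a partial order.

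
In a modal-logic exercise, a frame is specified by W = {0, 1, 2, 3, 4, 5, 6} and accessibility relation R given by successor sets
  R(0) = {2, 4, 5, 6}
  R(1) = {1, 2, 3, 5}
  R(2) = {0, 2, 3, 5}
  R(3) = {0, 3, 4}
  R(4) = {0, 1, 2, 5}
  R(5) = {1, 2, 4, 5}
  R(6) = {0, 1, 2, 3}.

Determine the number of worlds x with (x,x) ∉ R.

3

Enumerating: 0, 4, 6.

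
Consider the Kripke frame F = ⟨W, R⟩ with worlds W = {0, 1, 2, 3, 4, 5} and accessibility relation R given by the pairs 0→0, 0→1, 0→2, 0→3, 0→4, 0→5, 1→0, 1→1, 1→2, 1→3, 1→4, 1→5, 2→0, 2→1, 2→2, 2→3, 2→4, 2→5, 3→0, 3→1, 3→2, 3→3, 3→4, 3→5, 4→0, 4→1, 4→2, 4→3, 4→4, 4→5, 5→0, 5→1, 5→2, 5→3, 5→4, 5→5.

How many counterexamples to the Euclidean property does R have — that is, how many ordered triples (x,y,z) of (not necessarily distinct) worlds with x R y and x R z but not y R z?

R is Euclidean; there are no such tuples.

0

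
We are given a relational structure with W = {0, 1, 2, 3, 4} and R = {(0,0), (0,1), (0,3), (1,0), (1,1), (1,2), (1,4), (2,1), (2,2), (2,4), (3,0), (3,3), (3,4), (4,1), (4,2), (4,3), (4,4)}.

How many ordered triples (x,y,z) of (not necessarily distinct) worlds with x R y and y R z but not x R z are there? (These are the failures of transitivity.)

Enumerating: (0,1,2), (0,1,4), (0,3,4), (1,0,3), (1,4,3), (2,1,0), (2,4,3), (3,0,1), (3,4,1), (3,4,2), (4,1,0), (4,3,0).

12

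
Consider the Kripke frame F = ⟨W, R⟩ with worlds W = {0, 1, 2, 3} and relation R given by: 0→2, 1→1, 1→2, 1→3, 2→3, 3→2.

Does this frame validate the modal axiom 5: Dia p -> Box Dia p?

By correspondence theory, 5 is valid on a frame iff R is Euclidean.
Euclidean: no — 0 R 2 and 0 R 2, but not 2 R 2.

No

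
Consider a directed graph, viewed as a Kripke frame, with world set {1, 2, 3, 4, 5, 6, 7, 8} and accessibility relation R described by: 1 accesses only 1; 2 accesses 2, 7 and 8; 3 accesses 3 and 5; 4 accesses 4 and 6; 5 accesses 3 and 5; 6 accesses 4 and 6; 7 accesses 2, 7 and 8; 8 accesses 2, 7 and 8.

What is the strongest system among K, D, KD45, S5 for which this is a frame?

S5

Serial (axiom D): yes — every world has a successor (e.g. 1 R 1).
Euclidean (axiom 5): yes — any two successors of a common world are R-related.
Transitive (axiom 4): yes — every two-step R-path is closed by a direct edge.
Reflexive (axiom T): yes — every world is R-related to itself.
So F validates K, D, KD45, S5. The strongest is S5.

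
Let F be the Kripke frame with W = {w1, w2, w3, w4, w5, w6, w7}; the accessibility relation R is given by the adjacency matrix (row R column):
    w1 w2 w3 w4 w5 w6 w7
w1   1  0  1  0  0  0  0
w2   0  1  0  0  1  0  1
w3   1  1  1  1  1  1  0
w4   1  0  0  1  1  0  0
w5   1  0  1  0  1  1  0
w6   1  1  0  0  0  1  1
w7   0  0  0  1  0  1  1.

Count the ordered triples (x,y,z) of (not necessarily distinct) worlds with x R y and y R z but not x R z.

25

Enumerating: (w1,w3,w2), (w1,w3,w4), (w1,w3,w5), (w1,w3,w6), (w2,w5,w1), (w2,w5,w3), (w2,w5,w6), (w2,w7,w4), (w2,w7,w6), (w3,w2,w7), (w3,w6,w7), (w4,w1,w3), … and 13 more.
Total: 25.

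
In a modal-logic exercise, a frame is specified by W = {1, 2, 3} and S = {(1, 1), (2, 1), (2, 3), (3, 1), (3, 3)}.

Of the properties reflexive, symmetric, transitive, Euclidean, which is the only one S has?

transitive

Reflexive: no — 2 is not related to itself.
Symmetric: no — 2 S 1 but not 1 S 2.
Transitive: yes — every two-step S-path is closed by a direct edge.
Euclidean: no — 2 S 1 and 2 S 3, but not 1 S 3.
Only transitive holds.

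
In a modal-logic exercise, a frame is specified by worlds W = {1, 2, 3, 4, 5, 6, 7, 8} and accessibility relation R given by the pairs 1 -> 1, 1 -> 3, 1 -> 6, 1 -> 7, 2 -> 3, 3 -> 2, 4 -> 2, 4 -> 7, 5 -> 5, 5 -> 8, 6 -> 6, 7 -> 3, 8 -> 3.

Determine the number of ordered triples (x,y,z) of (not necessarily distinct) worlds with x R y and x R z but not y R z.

Enumerating: (1,3,1), (1,3,3), (1,3,6), (1,3,7), (1,6,1), (1,6,3), (1,6,7), (1,7,1), (1,7,6), (1,7,7), (2,3,3), (3,2,2), … and 8 more.
Total: 20.

20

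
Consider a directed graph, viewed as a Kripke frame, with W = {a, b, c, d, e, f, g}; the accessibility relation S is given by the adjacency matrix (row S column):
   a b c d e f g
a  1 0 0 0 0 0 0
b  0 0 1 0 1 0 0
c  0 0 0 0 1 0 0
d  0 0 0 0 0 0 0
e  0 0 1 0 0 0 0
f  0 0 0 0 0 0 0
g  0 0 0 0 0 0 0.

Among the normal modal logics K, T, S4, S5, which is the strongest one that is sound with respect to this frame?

Reflexive (axiom T): no — b is not related to itself.
Transitive (axiom 4): no — c S e and e S c, but not c S c.
Euclidean (axiom 5): no — b S c and b S c, but not c S c.
So F validates K; T would additionally require S to be reflexive. The strongest is K.

K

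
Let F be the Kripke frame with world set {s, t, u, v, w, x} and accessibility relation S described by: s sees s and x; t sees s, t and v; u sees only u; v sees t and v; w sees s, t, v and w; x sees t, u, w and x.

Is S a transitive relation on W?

No

Transitive: no — s S x and x S t, but not s S t.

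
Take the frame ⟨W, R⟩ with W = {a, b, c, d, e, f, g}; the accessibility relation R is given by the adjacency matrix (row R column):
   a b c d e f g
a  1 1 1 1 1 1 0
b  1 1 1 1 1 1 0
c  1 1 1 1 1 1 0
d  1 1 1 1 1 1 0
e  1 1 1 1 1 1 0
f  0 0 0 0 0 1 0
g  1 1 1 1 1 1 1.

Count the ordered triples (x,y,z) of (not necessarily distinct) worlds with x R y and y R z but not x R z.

R is transitive; there are no such tuples.

0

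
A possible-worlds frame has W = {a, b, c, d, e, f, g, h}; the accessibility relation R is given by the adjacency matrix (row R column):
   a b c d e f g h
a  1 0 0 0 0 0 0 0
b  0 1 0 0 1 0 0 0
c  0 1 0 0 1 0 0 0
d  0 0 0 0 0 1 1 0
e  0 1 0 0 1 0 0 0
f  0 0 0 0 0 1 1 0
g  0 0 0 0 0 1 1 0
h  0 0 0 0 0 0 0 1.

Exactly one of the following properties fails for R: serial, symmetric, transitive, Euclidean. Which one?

symmetric

Serial: yes — every world has a successor (e.g. a R a).
Symmetric: no — c R b but not b R c.
Transitive: yes — every two-step R-path is closed by a direct edge.
Euclidean: yes — any two successors of a common world are R-related.
Only symmetric fails.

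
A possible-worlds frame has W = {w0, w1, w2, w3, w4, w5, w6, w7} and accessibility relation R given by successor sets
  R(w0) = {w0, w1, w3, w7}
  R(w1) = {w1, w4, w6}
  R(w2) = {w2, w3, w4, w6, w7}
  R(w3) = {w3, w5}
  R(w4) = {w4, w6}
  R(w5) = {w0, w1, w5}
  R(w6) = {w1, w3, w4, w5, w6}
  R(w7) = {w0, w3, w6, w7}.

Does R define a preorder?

Reflexive: yes — every world is R-related to itself.
Transitive: no — w0 R w1 and w1 R w4, but not w0 R w4.
So R is not a preorder.

No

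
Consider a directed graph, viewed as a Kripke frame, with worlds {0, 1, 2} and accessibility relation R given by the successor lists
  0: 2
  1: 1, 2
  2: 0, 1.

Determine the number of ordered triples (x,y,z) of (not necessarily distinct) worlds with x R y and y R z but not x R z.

5

Enumerating: (0,2,0), (0,2,1), (1,2,0), (2,0,2), (2,1,2).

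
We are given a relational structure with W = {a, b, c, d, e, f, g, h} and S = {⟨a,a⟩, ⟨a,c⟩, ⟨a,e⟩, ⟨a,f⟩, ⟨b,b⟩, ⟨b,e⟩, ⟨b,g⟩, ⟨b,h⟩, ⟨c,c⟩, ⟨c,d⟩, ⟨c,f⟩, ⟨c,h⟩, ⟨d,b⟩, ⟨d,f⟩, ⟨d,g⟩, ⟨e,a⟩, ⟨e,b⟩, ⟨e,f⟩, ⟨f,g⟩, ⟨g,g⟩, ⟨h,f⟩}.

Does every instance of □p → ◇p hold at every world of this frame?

Yes

By correspondence theory, D is valid on a frame iff S is serial.
Serial: yes — every world has a successor (e.g. a S a).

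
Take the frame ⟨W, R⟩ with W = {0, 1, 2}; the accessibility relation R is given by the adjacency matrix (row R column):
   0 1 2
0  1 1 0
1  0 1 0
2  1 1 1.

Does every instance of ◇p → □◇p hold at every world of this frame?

No

Axiom 5 corresponds to the accessibility relation being Euclidean.
Euclidean: no — 2 R 1 and 2 R 0, but not 1 R 0.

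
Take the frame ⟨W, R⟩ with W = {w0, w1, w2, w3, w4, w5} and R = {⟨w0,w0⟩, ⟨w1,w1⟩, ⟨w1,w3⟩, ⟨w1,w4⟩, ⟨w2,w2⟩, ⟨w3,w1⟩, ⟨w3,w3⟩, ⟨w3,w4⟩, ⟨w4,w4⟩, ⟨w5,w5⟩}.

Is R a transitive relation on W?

Transitive: yes — every two-step R-path is closed by a direct edge.

Yes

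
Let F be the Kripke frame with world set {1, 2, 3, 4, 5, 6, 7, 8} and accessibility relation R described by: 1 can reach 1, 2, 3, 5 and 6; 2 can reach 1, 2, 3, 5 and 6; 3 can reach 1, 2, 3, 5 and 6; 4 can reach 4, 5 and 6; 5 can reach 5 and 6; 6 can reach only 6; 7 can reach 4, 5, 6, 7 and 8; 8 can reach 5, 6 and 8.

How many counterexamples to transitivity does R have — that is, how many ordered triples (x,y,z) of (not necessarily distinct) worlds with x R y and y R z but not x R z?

0

R is transitive; there are no such tuples.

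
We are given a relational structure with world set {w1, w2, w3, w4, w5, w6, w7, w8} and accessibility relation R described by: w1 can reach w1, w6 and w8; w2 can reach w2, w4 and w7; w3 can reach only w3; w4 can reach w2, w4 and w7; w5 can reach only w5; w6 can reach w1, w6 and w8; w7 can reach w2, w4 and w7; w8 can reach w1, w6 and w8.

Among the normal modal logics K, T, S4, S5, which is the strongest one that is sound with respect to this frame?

S5

Reflexive (axiom T): yes — every world is R-related to itself.
Transitive (axiom 4): yes — every two-step R-path is closed by a direct edge.
Euclidean (axiom 5): yes — any two successors of a common world are R-related.
So F validates K, T, S4, S5. The strongest is S5.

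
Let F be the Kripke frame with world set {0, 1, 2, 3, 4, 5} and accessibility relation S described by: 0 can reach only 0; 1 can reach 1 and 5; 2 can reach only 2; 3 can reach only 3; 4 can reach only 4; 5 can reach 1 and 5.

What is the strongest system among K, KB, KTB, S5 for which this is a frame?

S5

Symmetric (axiom B): yes — every pair in S has its reverse in S.
Reflexive (axiom T): yes — every world is S-related to itself.
Euclidean (axiom 5): yes — any two successors of a common world are S-related.
So F validates K, KB, KTB, S5. The strongest is S5.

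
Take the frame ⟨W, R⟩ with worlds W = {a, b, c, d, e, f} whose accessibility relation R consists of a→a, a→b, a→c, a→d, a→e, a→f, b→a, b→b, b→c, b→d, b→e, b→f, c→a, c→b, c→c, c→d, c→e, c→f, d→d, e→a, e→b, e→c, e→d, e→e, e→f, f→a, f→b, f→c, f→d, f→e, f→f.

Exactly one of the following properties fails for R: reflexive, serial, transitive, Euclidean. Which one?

Reflexive: yes — every world is R-related to itself.
Serial: yes — every world has a successor (e.g. a R a).
Transitive: yes — every two-step R-path is closed by a direct edge.
Euclidean: no — a R d and a R b, but not d R b.
Only Euclidean fails.

Euclidean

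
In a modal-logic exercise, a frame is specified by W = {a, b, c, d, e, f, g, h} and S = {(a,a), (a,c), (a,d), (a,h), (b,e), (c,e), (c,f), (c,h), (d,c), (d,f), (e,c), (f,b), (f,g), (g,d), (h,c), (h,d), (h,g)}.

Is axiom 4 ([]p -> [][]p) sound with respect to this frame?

No

The schema 4 characterises exactly the transitive frames.
Transitive: no — a S c and c S e, but not a S e.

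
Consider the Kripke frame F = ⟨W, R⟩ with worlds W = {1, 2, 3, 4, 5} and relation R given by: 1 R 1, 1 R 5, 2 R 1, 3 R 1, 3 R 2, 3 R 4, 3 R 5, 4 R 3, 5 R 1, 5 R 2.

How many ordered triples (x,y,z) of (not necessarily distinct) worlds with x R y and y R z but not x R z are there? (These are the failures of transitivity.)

8

Enumerating: (1,5,2), (2,1,5), (3,4,3), (4,3,1), (4,3,2), (4,3,4), (4,3,5), (5,1,5).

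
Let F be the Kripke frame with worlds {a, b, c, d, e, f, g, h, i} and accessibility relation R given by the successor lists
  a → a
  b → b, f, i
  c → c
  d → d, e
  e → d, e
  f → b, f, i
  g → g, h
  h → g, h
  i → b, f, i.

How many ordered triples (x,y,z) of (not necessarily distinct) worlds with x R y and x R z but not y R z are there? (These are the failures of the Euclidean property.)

R is Euclidean; there are no such tuples.

0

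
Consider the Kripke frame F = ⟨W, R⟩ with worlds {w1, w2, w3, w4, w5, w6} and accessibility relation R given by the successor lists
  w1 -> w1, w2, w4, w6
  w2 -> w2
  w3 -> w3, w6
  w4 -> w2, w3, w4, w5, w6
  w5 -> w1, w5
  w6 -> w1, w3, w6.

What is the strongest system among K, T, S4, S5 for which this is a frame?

T

Reflexive (axiom T): yes — every world is R-related to itself.
Transitive (axiom 4): no — w1 R w4 and w4 R w3, but not w1 R w3.
Euclidean (axiom 5): no — w1 R w2 and w1 R w4, but not w2 R w4.
So F validates K, T; S4 would additionally require R to be transitive. The strongest is T.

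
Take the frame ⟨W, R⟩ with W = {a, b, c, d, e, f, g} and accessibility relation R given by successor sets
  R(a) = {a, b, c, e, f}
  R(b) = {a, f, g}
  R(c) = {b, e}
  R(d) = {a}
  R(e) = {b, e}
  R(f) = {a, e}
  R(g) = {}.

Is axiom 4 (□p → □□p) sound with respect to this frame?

By correspondence theory, 4 is valid on a frame iff R is transitive.
Transitive: no — a R b and b R g, but not a R g.

No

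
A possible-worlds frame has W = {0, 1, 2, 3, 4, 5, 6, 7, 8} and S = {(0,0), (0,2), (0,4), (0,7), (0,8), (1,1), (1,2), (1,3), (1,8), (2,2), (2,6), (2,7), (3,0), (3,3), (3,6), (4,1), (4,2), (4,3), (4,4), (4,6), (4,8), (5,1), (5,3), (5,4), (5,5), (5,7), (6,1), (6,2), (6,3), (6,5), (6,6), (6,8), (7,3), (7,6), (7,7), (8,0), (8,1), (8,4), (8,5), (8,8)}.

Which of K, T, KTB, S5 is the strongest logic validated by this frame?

T

Reflexive (axiom T): yes — every world is S-related to itself.
Symmetric (axiom B): no — 0 S 2 but not 2 S 0.
Euclidean (axiom 5): no — 0 S 2 and 0 S 4, but not 2 S 4.
So F validates K, T; KTB would additionally require S to be symmetric. The strongest is T.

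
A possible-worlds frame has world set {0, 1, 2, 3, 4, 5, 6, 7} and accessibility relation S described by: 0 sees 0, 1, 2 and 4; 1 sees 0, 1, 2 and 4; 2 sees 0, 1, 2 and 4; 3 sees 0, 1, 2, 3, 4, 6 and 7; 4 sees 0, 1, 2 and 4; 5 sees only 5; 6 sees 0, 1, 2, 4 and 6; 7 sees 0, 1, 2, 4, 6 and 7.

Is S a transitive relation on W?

Yes

Transitive: yes — every two-step S-path is closed by a direct edge.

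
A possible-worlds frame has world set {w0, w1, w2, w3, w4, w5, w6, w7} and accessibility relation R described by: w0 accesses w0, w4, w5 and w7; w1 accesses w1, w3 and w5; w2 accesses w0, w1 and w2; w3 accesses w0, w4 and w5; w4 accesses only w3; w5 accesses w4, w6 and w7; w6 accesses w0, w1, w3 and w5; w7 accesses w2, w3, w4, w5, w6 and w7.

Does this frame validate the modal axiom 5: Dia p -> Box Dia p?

No

The schema 5 characterises exactly the Euclidean frames.
Euclidean: no — w0 R w4 and w0 R w5, but not w4 R w5.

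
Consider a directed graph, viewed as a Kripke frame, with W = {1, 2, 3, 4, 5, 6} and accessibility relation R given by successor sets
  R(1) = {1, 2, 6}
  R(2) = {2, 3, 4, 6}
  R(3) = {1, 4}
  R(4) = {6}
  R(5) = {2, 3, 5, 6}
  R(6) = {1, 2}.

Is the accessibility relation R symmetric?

No

Symmetric: no — 1 R 2 but not 2 R 1.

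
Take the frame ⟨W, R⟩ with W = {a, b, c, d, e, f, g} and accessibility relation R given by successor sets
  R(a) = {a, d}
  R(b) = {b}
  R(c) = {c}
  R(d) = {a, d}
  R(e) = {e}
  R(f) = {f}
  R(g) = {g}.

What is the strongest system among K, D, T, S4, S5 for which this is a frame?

S5

Serial (axiom D): yes — every world has a successor (e.g. a R a).
Reflexive (axiom T): yes — every world is R-related to itself.
Transitive (axiom 4): yes — every two-step R-path is closed by a direct edge.
Euclidean (axiom 5): yes — any two successors of a common world are R-related.
So F validates K, D, T, S4, S5. The strongest is S5.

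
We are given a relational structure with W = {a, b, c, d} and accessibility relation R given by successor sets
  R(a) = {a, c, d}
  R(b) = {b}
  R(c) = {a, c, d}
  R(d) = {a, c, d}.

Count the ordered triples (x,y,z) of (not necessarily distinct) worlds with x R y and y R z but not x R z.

0

R is transitive; there are no such tuples.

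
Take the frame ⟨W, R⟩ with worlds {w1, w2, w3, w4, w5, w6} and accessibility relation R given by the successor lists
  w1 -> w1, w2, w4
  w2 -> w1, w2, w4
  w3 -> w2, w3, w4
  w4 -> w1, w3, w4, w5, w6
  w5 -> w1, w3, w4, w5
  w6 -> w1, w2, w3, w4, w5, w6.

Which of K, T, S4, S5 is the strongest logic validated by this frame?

Reflexive (axiom T): yes — every world is R-related to itself.
Transitive (axiom 4): no — w1 R w4 and w4 R w3, but not w1 R w3.
Euclidean (axiom 5): no — w1 R w4 and w1 R w2, but not w4 R w2.
So F validates K, T; S4 would additionally require R to be transitive. The strongest is T.

T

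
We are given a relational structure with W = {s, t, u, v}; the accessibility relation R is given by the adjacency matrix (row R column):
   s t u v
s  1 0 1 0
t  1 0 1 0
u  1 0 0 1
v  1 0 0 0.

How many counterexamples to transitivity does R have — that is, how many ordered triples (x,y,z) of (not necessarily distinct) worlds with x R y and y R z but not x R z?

4

Enumerating: (s,u,v), (t,u,v), (u,s,u), (v,s,u).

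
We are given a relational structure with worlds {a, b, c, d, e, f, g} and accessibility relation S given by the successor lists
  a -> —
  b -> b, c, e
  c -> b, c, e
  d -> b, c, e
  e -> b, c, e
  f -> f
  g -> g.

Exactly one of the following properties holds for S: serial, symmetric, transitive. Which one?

Serial: no — a has no S-successor.
Symmetric: no — d S b but not b S d.
Transitive: yes — every two-step S-path is closed by a direct edge.
Only transitive holds.

transitive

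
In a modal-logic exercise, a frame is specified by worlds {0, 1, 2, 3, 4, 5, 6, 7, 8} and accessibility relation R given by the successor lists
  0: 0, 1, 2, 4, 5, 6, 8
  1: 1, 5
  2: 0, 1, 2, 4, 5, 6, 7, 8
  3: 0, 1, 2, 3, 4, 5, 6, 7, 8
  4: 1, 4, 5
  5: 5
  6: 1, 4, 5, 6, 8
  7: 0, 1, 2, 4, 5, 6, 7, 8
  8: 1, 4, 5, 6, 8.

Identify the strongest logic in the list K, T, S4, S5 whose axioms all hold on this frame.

T

Reflexive (axiom T): yes — every world is R-related to itself.
Transitive (axiom 4): no — 0 R 2 and 2 R 7, but not 0 R 7.
Euclidean (axiom 5): no — 0 R 1 and 0 R 2, but not 1 R 2.
So F validates K, T; S4 would additionally require R to be transitive. The strongest is T.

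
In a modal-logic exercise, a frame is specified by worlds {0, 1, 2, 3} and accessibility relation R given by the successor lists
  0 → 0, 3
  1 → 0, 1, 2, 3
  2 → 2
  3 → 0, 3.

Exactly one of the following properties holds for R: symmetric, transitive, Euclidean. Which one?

Symmetric: no — 1 R 0 but not 0 R 1.
Transitive: yes — every two-step R-path is closed by a direct edge.
Euclidean: no — 1 R 0 and 1 R 2, but not 0 R 2.
Only transitive holds.

transitive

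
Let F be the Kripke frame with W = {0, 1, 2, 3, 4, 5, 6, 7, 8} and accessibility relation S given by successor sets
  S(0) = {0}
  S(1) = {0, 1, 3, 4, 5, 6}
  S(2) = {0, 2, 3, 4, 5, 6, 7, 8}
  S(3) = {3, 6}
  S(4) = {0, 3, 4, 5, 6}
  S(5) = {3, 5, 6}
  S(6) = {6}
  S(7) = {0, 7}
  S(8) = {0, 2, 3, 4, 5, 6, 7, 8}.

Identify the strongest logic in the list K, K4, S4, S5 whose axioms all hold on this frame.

Transitive (axiom 4): yes — every two-step S-path is closed by a direct edge.
Reflexive (axiom T): yes — every world is S-related to itself.
Euclidean (axiom 5): no — 1 S 0 and 1 S 3, but not 0 S 3.
So F validates K, K4, S4; S5 would additionally require S to be Euclidean. The strongest is S4.

S4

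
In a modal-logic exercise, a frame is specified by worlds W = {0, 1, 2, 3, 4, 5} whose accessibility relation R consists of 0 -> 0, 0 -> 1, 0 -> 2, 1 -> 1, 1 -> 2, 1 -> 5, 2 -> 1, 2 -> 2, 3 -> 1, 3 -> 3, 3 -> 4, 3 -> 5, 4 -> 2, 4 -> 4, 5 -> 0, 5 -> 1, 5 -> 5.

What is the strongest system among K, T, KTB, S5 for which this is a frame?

T

Reflexive (axiom T): yes — every world is R-related to itself.
Symmetric (axiom B): no — 0 R 1 but not 1 R 0.
Euclidean (axiom 5): no — 1 R 2 and 1 R 5, but not 2 R 5.
So F validates K, T; KTB would additionally require R to be symmetric. The strongest is T.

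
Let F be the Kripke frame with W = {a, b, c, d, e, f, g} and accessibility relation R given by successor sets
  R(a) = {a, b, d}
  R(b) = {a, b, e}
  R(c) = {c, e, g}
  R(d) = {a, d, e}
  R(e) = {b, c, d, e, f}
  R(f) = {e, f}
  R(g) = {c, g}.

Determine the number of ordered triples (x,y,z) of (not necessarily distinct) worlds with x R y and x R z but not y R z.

20

Enumerating: (a,b,d), (a,d,b), (b,a,e), (b,e,a), (c,e,g), (c,g,e), (d,a,e), (d,e,a), (e,b,c), (e,b,d), (e,b,f), (e,c,b), … and 8 more.
Total: 20.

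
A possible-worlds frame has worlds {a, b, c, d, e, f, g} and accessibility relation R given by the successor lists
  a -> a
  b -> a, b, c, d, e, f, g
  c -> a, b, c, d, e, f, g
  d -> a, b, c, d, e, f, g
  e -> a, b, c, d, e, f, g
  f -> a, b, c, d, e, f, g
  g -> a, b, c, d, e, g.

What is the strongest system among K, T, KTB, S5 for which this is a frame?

T

Reflexive (axiom T): yes — every world is R-related to itself.
Symmetric (axiom B): no — b R a but not a R b.
Euclidean (axiom 5): no — b R a and b R c, but not a R c.
So F validates K, T; KTB would additionally require R to be symmetric. The strongest is T.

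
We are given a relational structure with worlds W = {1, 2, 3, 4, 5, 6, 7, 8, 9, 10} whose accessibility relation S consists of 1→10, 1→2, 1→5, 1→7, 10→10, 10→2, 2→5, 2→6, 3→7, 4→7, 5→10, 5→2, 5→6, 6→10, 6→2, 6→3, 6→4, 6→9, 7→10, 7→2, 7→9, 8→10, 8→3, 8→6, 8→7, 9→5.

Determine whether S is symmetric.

No

Symmetric: no — 1 S 10 but not 10 S 1.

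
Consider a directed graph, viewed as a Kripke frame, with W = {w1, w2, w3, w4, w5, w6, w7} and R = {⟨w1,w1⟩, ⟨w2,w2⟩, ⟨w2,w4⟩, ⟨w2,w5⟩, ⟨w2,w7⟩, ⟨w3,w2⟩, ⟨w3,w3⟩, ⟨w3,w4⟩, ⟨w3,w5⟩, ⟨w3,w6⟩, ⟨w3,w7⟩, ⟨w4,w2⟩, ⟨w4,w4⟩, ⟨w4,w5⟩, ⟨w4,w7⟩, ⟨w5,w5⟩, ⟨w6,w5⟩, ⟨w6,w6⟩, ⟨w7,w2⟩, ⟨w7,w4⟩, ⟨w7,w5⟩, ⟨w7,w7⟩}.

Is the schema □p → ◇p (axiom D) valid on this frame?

By correspondence theory, D is valid on a frame iff R is serial.
Serial: yes — every world has a successor (e.g. w1 R w1).

Yes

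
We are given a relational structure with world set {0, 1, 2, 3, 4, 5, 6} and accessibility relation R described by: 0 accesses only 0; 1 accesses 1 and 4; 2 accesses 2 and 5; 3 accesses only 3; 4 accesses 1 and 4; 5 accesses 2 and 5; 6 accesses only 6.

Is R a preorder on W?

Reflexive: yes — every world is R-related to itself.
Transitive: yes — every two-step R-path is closed by a direct edge.
So R is a preorder.

Yes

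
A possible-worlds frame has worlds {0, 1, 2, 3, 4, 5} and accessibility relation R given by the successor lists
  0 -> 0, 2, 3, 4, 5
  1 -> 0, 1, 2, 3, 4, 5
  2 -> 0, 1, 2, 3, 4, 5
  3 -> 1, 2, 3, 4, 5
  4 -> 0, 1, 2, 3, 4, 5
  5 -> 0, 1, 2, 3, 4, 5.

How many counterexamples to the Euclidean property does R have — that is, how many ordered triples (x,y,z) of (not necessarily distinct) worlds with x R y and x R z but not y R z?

9

Enumerating: (0,3,0), (1,0,1), (1,3,0), (2,0,1), (2,3,0), (4,0,1), (4,3,0), (5,0,1), (5,3,0).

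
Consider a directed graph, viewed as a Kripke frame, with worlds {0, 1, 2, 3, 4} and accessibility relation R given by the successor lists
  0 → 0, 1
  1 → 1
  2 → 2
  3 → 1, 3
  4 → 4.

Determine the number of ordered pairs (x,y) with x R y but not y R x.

2

Enumerating: (0,1), (3,1).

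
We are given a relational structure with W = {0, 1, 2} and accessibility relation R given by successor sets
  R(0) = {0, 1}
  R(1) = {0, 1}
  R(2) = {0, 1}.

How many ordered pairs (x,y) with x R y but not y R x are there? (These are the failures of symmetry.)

2

Enumerating: (2,0), (2,1).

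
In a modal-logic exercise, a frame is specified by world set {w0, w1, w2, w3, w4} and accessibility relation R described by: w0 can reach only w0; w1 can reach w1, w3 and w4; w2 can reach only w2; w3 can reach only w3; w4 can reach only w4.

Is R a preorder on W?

Yes

Reflexive: yes — every world is R-related to itself.
Transitive: yes — every two-step R-path is closed by a direct edge.
So R is a preorder.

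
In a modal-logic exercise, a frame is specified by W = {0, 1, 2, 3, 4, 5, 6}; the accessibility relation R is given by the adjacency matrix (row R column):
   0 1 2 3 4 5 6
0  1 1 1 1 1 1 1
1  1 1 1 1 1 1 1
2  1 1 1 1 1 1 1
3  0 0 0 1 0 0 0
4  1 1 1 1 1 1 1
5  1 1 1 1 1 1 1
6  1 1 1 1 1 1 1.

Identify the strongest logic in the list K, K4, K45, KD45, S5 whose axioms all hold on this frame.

Transitive (axiom 4): yes — every two-step R-path is closed by a direct edge.
Euclidean (axiom 5): no — 0 R 3 and 0 R 1, but not 3 R 1.
Serial (axiom D): yes — every world has a successor (e.g. 0 R 0).
Reflexive (axiom T): yes — every world is R-related to itself.
So F validates K, K4; K45 would additionally require R to be Euclidean. The strongest is K4.

K4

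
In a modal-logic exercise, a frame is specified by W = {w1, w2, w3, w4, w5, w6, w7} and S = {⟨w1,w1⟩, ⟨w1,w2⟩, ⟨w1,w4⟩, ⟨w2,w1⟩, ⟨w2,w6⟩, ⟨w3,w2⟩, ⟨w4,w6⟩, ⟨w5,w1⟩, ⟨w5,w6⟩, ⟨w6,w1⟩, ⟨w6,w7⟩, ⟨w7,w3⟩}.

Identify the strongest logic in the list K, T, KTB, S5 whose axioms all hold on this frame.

K

Reflexive (axiom T): no — w2 is not related to itself.
Symmetric (axiom B): no — w1 S w4 but not w4 S w1.
Euclidean (axiom 5): no — w1 S w2 and w1 S w4, but not w2 S w4.
So F validates K; T would additionally require S to be reflexive. The strongest is K.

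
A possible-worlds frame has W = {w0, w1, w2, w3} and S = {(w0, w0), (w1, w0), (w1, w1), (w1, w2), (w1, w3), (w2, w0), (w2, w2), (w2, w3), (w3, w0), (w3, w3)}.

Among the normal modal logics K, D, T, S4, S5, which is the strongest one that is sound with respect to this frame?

S4

Serial (axiom D): yes — every world has a successor (e.g. w0 S w0).
Reflexive (axiom T): yes — every world is S-related to itself.
Transitive (axiom 4): yes — every two-step S-path is closed by a direct edge.
Euclidean (axiom 5): no — w1 S w0 and w1 S w2, but not w0 S w2.
So F validates K, D, T, S4; S5 would additionally require S to be Euclidean. The strongest is S4.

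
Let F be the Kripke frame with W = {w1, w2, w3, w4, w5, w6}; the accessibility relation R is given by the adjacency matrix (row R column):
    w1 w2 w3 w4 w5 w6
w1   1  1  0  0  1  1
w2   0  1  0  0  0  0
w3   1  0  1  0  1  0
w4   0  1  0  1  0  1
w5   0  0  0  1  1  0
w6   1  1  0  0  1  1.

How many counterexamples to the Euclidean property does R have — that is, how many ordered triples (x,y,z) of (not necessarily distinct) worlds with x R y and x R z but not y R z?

19

Enumerating: (w1,w2,w1), (w1,w2,w5), (w1,w2,w6), (w1,w5,w1), (w1,w5,w2), (w1,w5,w6), (w3,w1,w3), (w3,w5,w1), (w3,w5,w3), (w4,w2,w4), (w4,w2,w6), (w4,w6,w4), … and 7 more.
Total: 19.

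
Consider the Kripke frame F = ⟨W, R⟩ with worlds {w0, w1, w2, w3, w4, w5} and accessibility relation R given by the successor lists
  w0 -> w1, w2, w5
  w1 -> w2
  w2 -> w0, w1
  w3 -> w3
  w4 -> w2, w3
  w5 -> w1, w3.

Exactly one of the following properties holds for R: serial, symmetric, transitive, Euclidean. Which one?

Serial: yes — every world has a successor (e.g. w0 R w1).
Symmetric: no — w0 R w1 but not w1 R w0.
Transitive: no — w0 R w5 and w5 R w3, but not w0 R w3.
Euclidean: no — w0 R w1 and w0 R w5, but not w1 R w5.
Only serial holds.

serial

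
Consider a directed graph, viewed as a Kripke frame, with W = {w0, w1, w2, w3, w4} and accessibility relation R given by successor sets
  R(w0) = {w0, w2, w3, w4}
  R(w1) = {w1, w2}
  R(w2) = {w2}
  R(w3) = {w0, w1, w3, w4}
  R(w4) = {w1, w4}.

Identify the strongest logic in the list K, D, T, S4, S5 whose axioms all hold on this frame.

Serial (axiom D): yes — every world has a successor (e.g. w0 R w0).
Reflexive (axiom T): yes — every world is R-related to itself.
Transitive (axiom 4): no — w0 R w3 and w3 R w1, but not w0 R w1.
Euclidean (axiom 5): no — w0 R w2 and w0 R w3, but not w2 R w3.
So F validates K, D, T; S4 would additionally require R to be transitive. The strongest is T.

T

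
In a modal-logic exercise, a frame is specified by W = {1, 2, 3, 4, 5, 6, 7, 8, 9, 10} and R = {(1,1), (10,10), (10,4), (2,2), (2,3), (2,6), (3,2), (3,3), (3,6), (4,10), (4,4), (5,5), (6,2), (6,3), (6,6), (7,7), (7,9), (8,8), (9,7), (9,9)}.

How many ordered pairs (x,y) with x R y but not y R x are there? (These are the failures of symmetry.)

R is symmetric; there are no such tuples.

0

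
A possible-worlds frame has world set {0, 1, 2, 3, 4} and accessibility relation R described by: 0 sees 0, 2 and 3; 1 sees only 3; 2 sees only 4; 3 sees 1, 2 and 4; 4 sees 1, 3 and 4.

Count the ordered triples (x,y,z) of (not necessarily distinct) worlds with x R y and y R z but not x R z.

Enumerating: (0,2,4), (0,3,1), (0,3,4), (1,3,1), (1,3,2), (1,3,4), (2,4,1), (2,4,3), (3,1,3), (3,4,3), (4,3,2).

11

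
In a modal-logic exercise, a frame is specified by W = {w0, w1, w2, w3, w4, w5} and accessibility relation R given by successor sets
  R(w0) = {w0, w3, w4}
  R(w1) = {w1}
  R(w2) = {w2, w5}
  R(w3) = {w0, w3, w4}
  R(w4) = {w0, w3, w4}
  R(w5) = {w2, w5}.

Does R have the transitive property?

Yes

Transitive: yes — every two-step R-path is closed by a direct edge.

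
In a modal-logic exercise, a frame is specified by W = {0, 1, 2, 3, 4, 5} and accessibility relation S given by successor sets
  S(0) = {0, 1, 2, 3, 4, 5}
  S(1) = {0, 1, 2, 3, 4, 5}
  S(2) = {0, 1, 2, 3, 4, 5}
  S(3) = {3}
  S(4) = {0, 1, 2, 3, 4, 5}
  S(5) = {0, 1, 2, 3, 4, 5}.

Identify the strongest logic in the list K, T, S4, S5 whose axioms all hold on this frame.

Reflexive (axiom T): yes — every world is S-related to itself.
Transitive (axiom 4): yes — every two-step S-path is closed by a direct edge.
Euclidean (axiom 5): no — 0 S 3 and 0 S 1, but not 3 S 1.
So F validates K, T, S4; S5 would additionally require S to be Euclidean. The strongest is S4.

S4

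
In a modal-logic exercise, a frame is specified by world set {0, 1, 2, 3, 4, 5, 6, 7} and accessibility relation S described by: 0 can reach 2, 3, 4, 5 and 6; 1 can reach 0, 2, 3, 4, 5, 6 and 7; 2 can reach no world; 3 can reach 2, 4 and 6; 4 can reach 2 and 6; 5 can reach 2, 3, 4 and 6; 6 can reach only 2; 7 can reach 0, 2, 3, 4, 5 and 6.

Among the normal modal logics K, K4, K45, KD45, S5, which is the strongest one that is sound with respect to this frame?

Transitive (axiom 4): yes — every two-step S-path is closed by a direct edge.
Euclidean (axiom 5): no — 0 S 2 and 0 S 3, but not 2 S 3.
Serial (axiom D): no — 2 has no S-successor.
Reflexive (axiom T): no — 0 is not related to itself.
So F validates K, K4; K45 would additionally require S to be Euclidean. The strongest is K4.

K4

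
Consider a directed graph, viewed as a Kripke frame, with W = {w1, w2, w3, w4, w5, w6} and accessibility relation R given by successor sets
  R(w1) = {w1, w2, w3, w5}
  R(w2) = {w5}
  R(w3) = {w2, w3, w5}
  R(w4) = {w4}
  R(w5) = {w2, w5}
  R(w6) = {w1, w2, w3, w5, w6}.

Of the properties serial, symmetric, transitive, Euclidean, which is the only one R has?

serial

Serial: yes — every world has a successor (e.g. w1 R w1).
Symmetric: no — w1 R w2 but not w2 R w1.
Transitive: no — w2 R w5 and w5 R w2, but not w2 R w2.
Euclidean: no — w1 R w2 and w1 R w3, but not w2 R w3.
Only serial holds.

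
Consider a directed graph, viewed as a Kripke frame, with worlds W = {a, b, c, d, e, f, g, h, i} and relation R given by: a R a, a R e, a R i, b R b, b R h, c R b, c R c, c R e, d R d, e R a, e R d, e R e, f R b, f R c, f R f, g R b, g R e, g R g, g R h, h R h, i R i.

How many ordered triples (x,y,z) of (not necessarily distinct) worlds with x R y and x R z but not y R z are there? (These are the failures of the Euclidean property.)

Enumerating: (a,e,i), (a,i,a), (a,i,e), (b,h,b), (c,b,c), (c,b,e), (c,e,b), (c,e,c), (e,a,d), (e,d,a), (e,d,e), (f,b,c), … and 10 more.
Total: 22.

22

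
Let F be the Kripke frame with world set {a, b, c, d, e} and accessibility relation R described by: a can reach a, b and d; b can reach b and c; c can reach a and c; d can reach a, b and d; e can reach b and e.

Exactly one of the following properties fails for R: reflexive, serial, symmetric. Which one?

Reflexive: yes — every world is R-related to itself.
Serial: yes — every world has a successor (e.g. a R a).
Symmetric: no — a R b but not b R a.
Only symmetric fails.

symmetric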